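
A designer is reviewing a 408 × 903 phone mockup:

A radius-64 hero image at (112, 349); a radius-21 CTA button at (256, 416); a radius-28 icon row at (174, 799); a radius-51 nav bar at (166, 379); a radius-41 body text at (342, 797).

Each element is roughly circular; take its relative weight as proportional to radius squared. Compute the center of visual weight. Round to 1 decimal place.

(178.6, 475.4)

r² weights: hero image 64² = 4096, CTA button 21² = 441, icon row 28² = 784, nav bar 51² = 2601, body text 41² = 1681. Total = 9603.
x: (4096·112 + 441·256 + 784·174 + 2601·166 + 1681·342) / 9603 = 1714732 / 9603 ≈ 178.56
y: (4096·349 + 441·416 + 784·799 + 2601·379 + 1681·797) / 9603 = 4564912 / 9603 ≈ 475.36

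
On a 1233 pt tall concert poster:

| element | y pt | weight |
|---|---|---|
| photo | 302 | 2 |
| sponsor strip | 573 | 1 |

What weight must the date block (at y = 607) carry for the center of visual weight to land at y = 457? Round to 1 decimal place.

Existing Σw = 3 (2 + 1); existing moment 2·302 + 1·573 = 1177.
For the centroid to hit 457: (1177 + w·607) / (3 + w) = 457.
So w = (457·3 − 1177)/(607 − 457) = 194/150 ≈ 1.29.

w ≈ 1.3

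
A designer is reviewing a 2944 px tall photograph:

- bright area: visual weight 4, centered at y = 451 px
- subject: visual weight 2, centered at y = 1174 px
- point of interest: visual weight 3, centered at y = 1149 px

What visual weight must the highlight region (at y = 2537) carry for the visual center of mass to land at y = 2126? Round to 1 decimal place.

w ≈ 28.1

Known weights sum to 4 + 2 + 3 = 9; their moment is 4·451 + 2·1174 + 3·1149 = 7599.
Set Σw·y/Σw = 2126: (7599 + 2537w) = 2126·(9 + w).
Rearranging, w·(2537 − 2126) = 2126·9 − 7599 = 11535, so w ≈ 11535/411 = 28.07.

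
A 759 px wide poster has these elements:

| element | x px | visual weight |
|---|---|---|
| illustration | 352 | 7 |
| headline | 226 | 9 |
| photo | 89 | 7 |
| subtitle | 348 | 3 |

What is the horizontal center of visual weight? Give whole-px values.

x ≈ 237

Weights sum to 7 + 9 + 7 + 3 = 26.
x-moment: 7·352 + 9·226 + 7·89 + 3·348 = 6165; centroid 6165/26 ≈ 237.12.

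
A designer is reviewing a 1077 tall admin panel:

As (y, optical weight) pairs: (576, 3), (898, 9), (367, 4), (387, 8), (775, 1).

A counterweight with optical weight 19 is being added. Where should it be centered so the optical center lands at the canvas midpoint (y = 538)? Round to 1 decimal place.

y ≈ 448.6

After adding the counterweight, total weight = 3 + 9 + 4 + 8 + 1 + 19 = 44.
Along y: (15149 + 19·y) / 44 = 538 (existing moment 3·576 + 9·898 + 4·367 + 8·387 + 1·775 = 15149) ⇒ y = (23672 − 15149) / 19 ≈ 448.58.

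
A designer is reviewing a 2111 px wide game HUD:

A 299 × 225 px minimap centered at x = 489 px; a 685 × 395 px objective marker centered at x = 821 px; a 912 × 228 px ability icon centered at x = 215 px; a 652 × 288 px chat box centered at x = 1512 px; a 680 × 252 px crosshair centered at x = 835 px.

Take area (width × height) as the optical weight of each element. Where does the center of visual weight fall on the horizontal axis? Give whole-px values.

Taking area as weight: minimap 299·225 = 67275, objective marker 685·395 = 270575, ability icon 912·228 = 207936, chat box 652·288 = 187776, crosshair 680·252 = 171360. Sum 904922.
x-moment: 67275·489 + 270575·821 + 207936·215 + 187776·1512 + 171360·835 = 726748702; centroid 726748702/904922 ≈ 803.11.

x ≈ 803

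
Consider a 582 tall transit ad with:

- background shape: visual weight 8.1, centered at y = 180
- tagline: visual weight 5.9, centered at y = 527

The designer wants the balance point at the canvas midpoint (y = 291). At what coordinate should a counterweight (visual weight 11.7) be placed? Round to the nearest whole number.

With the counterweight, Σw becomes 8.1 + 5.9 + 11.7 = 25.7.
y: need Σw·y = 25.7·291 = 7478.7. Existing = 8.1·180 + 5.9·527 = 4567.3. Remainder 2911.4 / 11.7 ≈ 248.84.

y ≈ 249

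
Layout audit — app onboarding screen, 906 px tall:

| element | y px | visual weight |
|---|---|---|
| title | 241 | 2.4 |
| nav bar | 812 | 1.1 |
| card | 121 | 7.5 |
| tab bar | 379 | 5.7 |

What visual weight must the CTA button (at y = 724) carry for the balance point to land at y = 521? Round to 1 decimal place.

Known weights sum to 2.4 + 1.1 + 7.5 + 5.7 = 16.7; their moment is 2.4·241 + 1.1·812 + 7.5·121 + 5.7·379 = 4539.4.
Set Σw·y/Σw = 521: (4539.4 + 724w) = 521·(16.7 + w).
So w = (521·16.7 − 4539.4)/(724 − 521) = 4161.3/203 ≈ 20.50.

w ≈ 20.5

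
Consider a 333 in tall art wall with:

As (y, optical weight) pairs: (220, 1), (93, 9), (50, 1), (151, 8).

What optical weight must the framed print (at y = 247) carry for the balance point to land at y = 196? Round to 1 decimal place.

Existing Σw = 19 (1 + 9 + 1 + 8); existing moment 1·220 + 9·93 + 1·50 + 8·151 = 2315.
For the centroid to hit 196: (2315 + w·247) / (19 + w) = 196.
Solving: w = (196·19 − 2315) / (247 − 196) = 1409 / 51 ≈ 27.63.

w ≈ 27.6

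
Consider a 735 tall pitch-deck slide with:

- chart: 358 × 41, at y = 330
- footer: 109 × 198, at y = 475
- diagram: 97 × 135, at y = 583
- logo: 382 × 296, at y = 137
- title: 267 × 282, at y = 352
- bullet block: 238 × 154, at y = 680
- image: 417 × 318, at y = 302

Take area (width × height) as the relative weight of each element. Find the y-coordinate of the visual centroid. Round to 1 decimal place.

Areas → weights: chart 358·41 = 14678, footer 109·198 = 21582, diagram 97·135 = 13095, logo 382·296 = 113072, title 267·282 = 75294, bullet block 238·154 = 36652, image 417·318 = 132606; Σw = 406979.
y: moment 129694299 / weight 406979 ≈ 318.68

y ≈ 318.7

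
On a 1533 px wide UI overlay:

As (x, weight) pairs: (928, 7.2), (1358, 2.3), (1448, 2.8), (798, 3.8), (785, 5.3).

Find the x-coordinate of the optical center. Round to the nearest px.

x ≈ 984

Σw = 7.2 + 2.3 + 2.8 + 3.8 + 5.3 = 21.4.
x-moment: 7.2·928 + 2.3·1358 + 2.8·1448 + 3.8·798 + 5.3·785 = 21052.3; centroid 21052.3/21.4 ≈ 983.75.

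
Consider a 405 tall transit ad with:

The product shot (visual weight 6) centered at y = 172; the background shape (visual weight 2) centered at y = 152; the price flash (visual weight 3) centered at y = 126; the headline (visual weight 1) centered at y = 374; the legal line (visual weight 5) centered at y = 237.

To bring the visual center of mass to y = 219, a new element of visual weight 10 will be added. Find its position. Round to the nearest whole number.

y ≈ 264

With the new element, Σw becomes 6 + 2 + 3 + 1 + 5 + 10 = 27.
Along y: (3273 + 10·y) / 27 = 219 (existing moment 6·172 + 2·152 + 3·126 + 1·374 + 5·237 = 3273) ⇒ y = (5913 − 3273) / 10 ≈ 264.00.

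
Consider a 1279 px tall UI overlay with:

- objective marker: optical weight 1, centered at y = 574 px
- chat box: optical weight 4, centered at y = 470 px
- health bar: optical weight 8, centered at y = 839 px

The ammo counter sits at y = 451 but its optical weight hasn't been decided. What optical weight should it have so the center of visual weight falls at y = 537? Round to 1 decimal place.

Fixed elements: Σw = 1 + 4 + 8 = 13, Σw·y = 1·574 + 4·470 + 8·839 = 9166.
For the centroid to hit 537: (9166 + w·451) / (13 + w) = 537.
Rearranging, w·(451 − 537) = 537·13 − 9166 = -2185, so w ≈ -2185/-86 = 25.41.

w ≈ 25.4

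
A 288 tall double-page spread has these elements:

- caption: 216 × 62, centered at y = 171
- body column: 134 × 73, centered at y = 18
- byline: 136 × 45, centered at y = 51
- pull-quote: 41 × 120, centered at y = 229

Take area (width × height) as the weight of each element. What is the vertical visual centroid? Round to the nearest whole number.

Taking area as weight: caption 216·62 = 13392, body column 134·73 = 9782, byline 136·45 = 6120, pull-quote 41·120 = 4920. Sum 34214.
Σw·y = 13392·171 + 9782·18 + 6120·51 + 4920·229 = 3904908, so ȳ = 3904908/34214 ≈ 114.13.

y ≈ 114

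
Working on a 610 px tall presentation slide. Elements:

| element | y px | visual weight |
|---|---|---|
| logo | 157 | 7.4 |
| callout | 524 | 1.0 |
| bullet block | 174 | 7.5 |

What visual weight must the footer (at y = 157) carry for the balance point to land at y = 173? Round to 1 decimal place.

w ≈ 15.0

Existing Σw = 15.9 (7.4 + 1.0 + 7.5); existing moment 7.4·157 + 1.0·524 + 7.5·174 = 2990.8.
Balance at y = 173 requires (2990.8 + w·157) / (15.9 + w) = 173.
Solving: w = (173·15.9 − 2990.8) / (157 − 173) = -240.1 / -16 ≈ 15.01.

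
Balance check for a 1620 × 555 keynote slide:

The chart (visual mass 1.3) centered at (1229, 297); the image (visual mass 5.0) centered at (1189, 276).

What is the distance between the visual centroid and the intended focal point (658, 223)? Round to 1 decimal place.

Σw = 1.3 + 5.0 = 6.3.
x-moment: 1.3·1229 + 5.0·1189 = 7542.7; centroid 7542.7/6.3 ≈ 1197.25.
y-moment: 1.3·297 + 5.0·276 = 1766.1; centroid 1766.1/6.3 ≈ 280.33.
Offset from (658, 223): Δx ≈ 539.25, Δy ≈ 57.33; distance = √(Δx² + Δy²) ≈ 542.29.

≈ 542.3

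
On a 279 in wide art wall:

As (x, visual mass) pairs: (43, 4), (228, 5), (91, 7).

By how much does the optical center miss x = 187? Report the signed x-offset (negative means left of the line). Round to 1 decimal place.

Σw = 4 + 5 + 7 = 16.
x: (4·43 + 5·228 + 7·91) / 16 = 1949 / 16 ≈ 121.81
Offset from x = 187: 121.81 − 187 ≈ -65.19.

≈ -65.2 in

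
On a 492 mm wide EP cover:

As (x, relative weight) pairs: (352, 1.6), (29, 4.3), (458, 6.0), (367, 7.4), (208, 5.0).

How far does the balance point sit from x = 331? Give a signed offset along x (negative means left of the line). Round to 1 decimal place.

≈ -35.0 mm

Total weight = 1.6 + 4.3 + 6.0 + 7.4 + 5.0 = 24.3.
Σw·x = 1.6·352 + 4.3·29 + 6.0·458 + 7.4·367 + 5.0·208 = 7191.7, so x̄ = 7191.7/24.3 ≈ 295.95.
Offset from x = 331: 295.95 − 331 ≈ -35.05.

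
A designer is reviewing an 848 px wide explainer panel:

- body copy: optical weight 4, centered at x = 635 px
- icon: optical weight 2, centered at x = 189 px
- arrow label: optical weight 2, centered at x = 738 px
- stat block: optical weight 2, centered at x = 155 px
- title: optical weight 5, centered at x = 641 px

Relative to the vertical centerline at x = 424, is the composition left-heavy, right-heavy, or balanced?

right-heavy

Total weight = 4 + 2 + 2 + 2 + 5 = 15.
x: (4·635 + 2·189 + 2·738 + 2·155 + 5·641) / 15 = 7909 / 15 ≈ 527.27
Since 527.3 is right of 424, the composition reads right-heavy.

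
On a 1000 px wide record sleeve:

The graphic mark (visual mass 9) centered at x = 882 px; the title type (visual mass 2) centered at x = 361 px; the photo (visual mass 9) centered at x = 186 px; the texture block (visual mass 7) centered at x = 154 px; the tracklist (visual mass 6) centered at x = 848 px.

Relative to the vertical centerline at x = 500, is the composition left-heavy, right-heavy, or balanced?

Total weight = 9 + 2 + 9 + 7 + 6 = 33.
Σw·x = 9·882 + 2·361 + 9·186 + 7·154 + 6·848 = 16500, so x̄ = 16500/33 ≈ 500.00.
The centroid 500.00 matches the midline at 500, so the layout is balanced.

balanced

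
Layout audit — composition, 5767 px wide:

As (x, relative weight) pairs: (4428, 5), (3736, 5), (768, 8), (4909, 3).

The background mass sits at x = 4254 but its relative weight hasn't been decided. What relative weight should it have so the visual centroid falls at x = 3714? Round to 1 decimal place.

w ≈ 30.2

Known weights sum to 5 + 5 + 8 + 3 = 21; their moment is 5·4428 + 5·3736 + 8·768 + 3·4909 = 61691.
For the centroid to hit 3714: (61691 + w·4254) / (21 + w) = 3714.
Solving: w = (3714·21 − 61691) / (4254 − 3714) = 16303 / 540 ≈ 30.19.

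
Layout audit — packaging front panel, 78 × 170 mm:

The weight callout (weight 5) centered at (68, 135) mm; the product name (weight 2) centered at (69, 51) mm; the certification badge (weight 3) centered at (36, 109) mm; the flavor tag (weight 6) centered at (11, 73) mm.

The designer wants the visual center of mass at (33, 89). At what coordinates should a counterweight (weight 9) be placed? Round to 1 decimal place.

(19.2, 75.9)

After adding the counterweight, total weight = 5 + 2 + 3 + 6 + 9 = 25.
x: need Σw·x = 25·33 = 825. Existing = 5·68 + 2·69 + 3·36 + 6·11 = 652. Remainder 173 / 9 ≈ 19.22.
y: need Σw·y = 25·89 = 2225. Existing = 5·135 + 2·51 + 3·109 + 6·73 = 1542. Remainder 683 / 9 ≈ 75.89.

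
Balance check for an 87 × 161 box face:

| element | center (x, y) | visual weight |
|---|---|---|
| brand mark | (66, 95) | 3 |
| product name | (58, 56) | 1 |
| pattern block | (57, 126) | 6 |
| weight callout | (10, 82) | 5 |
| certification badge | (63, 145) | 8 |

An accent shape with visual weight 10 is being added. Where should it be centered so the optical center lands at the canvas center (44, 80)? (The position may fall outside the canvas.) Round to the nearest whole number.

(30, -3)

With the accent shape, Σw becomes 3 + 1 + 6 + 5 + 8 + 10 = 33.
Along x: (1152 + 10·x) / 33 = 44 (existing moment 3·66 + 1·58 + 6·57 + 5·10 + 8·63 = 1152) ⇒ x = (1452 − 1152) / 10 ≈ 30.00.
Along y: (2667 + 10·y) / 33 = 80 (existing moment 3·95 + 1·56 + 6·126 + 5·82 + 8·145 = 2667) ⇒ y = (2640 − 2667) / 10 ≈ -2.70.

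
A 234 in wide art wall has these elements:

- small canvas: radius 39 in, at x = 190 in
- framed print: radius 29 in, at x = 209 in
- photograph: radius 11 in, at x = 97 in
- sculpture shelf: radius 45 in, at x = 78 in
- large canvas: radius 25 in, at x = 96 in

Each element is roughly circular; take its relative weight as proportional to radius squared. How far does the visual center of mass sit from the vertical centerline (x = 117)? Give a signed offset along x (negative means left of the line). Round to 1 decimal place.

≈ 18.3 in

Weights ∝ r²: small canvas 39² = 1521, framed print 29² = 841, photograph 11² = 121, sculpture shelf 45² = 2025, large canvas 25² = 625; Σw = 5133.
Σw·x = 1521·190 + 841·209 + 121·97 + 2025·78 + 625·96 = 694446, so x̄ = 694446/5133 ≈ 135.29.
Against x = 117, that's 135.29 − 117 = 18.29.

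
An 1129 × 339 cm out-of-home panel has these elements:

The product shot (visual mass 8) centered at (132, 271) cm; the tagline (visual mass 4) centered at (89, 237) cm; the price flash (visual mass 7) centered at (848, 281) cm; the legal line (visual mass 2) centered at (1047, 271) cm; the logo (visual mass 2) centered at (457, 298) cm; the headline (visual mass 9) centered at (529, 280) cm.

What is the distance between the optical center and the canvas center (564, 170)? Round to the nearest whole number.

Total weight = 8 + 4 + 7 + 2 + 2 + 9 = 32.
x-moment: 8·132 + 4·89 + 7·848 + 2·1047 + 2·457 + 9·529 = 15117; centroid 15117/32 ≈ 472.41.
y-moment: 8·271 + 4·237 + 7·281 + 2·271 + 2·298 + 9·280 = 8741; centroid 8741/32 ≈ 273.16.
Offset from (564, 170): Δx ≈ -91.59, Δy ≈ 103.16; distance = √(Δx² + Δy²) ≈ 137.95.

≈ 138 cm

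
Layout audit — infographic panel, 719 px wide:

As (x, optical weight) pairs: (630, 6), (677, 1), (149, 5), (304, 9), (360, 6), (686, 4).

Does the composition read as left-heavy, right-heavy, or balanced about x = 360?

right-heavy

Σw = 6 + 1 + 5 + 9 + 6 + 4 = 31.
Σw·x = 12842; x̄ = 12842/31 ≈ 414.26.
414.3 lies right of the midline 360, so the layout is right-heavy.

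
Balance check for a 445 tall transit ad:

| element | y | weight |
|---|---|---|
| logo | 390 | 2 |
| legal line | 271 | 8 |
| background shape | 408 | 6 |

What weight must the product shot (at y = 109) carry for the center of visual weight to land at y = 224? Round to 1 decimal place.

w ≈ 15.8

Fixed elements: Σw = 2 + 8 + 6 = 16, Σw·y = 2·390 + 8·271 + 6·408 = 5396.
Set Σw·y/Σw = 224: (5396 + 109w) = 224·(16 + w).
Rearranging, w·(109 − 224) = 224·16 − 5396 = -1812, so w ≈ -1812/-115 = 15.76.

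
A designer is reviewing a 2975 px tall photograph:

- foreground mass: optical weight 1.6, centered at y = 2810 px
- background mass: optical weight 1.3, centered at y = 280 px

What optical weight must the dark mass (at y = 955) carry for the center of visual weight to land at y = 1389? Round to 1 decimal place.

Known weights sum to 1.6 + 1.3 = 2.9; their moment is 1.6·2810 + 1.3·280 = 4860.0.
Balance at y = 1389 requires (4860.0 + w·955) / (2.9 + w) = 1389.
So w = (1389·2.9 − 4860.0)/(955 − 1389) = -831.9/-434 ≈ 1.92.

w ≈ 1.9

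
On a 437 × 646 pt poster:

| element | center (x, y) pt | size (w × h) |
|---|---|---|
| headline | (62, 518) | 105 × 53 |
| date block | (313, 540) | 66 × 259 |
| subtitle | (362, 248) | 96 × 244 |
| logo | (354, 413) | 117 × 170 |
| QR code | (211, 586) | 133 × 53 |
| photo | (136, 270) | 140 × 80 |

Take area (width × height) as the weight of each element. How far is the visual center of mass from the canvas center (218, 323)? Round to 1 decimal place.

Taking area as weight: headline 105·53 = 5565, date block 66·259 = 17094, subtitle 96·244 = 23424, logo 117·170 = 19890, QR code 133·53 = 7049, photo 140·80 = 11200. Sum 84222.
Σw·x = 24226539; x̄ = 24226539/84222 ≈ 287.65.
Σw·y = 33291866; ȳ = 33291866/84222 ≈ 395.29.
Offset from (218, 323): Δx ≈ 69.65, Δy ≈ 72.29; distance = √(Δx² + Δy²) ≈ 100.38.

≈ 100.4 pt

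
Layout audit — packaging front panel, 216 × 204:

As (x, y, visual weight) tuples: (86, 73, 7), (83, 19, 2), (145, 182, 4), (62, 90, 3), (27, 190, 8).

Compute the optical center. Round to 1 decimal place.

Σw = 7 + 2 + 4 + 3 + 8 = 24.
x: (7·86 + 2·83 + 4·145 + 3·62 + 8·27) / 24 = 1750 / 24 ≈ 72.92
y: (7·73 + 2·19 + 4·182 + 3·90 + 8·190) / 24 = 3067 / 24 ≈ 127.79

(72.9, 127.8)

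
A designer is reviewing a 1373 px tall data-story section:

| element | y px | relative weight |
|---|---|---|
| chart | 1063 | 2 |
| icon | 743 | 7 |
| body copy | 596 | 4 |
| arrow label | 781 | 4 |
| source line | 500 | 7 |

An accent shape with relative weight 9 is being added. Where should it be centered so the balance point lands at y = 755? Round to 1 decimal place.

With the accent shape, Σw becomes 2 + 7 + 4 + 4 + 7 + 9 = 33.
y: target moment 33×755 = 24915; current 2·1063 + 7·743 + 4·596 + 4·781 + 7·500 = 16335; the accent shape supplies 8580, so y = 8580/9 ≈ 953.33.

y ≈ 953.3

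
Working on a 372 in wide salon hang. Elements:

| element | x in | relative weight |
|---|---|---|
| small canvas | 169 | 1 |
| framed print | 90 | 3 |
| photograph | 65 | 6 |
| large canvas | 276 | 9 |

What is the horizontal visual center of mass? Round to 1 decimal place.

x ≈ 174.4

Total weight = 1 + 3 + 6 + 9 = 19.
Σw·x = 1·169 + 3·90 + 6·65 + 9·276 = 3313, so x̄ = 3313/19 ≈ 174.37.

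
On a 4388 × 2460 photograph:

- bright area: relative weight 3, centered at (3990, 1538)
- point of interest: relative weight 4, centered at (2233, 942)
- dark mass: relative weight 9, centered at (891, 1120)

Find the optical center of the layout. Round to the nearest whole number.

Σw = 3 + 4 + 9 = 16.
x: (3·3990 + 4·2233 + 9·891) / 16 = 28921 / 16 ≈ 1807.56
y: (3·1538 + 4·942 + 9·1120) / 16 = 18462 / 16 ≈ 1153.88

(1808, 1154)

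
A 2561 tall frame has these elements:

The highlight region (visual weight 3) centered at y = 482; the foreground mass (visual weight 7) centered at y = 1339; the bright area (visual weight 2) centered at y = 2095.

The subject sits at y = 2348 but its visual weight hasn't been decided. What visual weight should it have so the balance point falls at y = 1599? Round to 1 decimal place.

w ≈ 5.6

Fixed elements: Σw = 3 + 7 + 2 = 12, Σw·y = 3·482 + 7·1339 + 2·2095 = 15009.
Set Σw·y/Σw = 1599: (15009 + 2348w) = 1599·(12 + w).
Solving: w = (1599·12 − 15009) / (2348 − 1599) = 4179 / 749 ≈ 5.58.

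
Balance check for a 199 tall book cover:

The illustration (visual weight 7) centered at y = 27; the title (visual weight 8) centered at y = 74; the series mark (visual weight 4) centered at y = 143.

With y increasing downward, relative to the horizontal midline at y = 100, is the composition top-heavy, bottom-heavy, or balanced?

Weights sum to 7 + 8 + 4 = 19.
Σw·y = 7·27 + 8·74 + 4·143 = 1353, so ȳ = 1353/19 ≈ 71.21.
Since 71.2 is above (smaller y than) 100, the composition reads top-heavy.

top-heavy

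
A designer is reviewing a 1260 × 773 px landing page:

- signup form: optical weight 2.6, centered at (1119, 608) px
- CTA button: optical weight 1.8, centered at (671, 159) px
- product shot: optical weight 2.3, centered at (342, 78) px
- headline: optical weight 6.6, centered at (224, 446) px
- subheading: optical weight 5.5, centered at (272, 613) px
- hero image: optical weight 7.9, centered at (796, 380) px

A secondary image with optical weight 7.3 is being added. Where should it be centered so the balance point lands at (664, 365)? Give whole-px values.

(1152, 143)

New total weight: (2.6 + 1.8 + 2.3 + 6.6 + 5.5 + 7.9) + 7.3 = 34.0.
Along x: (14166.6 + 7.3·x) / 34.0 = 664 (existing moment 2.6·1119 + 1.8·671 + 2.3·342 + 6.6·224 + 5.5·272 + 7.9·796 = 14166.6) ⇒ x = (22576.0 − 14166.6) / 7.3 ≈ 1151.97.
Along y: (11363.5 + 7.3·y) / 34.0 = 365 (existing moment 2.6·608 + 1.8·159 + 2.3·78 + 6.6·446 + 5.5·613 + 7.9·380 = 11363.5) ⇒ y = (12410.0 − 11363.5) / 7.3 ≈ 143.36.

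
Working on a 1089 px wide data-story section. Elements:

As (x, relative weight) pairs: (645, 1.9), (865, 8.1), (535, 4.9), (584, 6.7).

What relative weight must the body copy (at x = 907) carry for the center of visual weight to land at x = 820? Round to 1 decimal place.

w ≈ 33.9

Existing Σw = 21.6 (1.9 + 8.1 + 4.9 + 6.7); existing moment 1.9·645 + 8.1·865 + 4.9·535 + 6.7·584 = 14766.3.
For the centroid to hit 820: (14766.3 + w·907) / (21.6 + w) = 820.
Rearranging, w·(907 − 820) = 820·21.6 − 14766.3 = 2945.7, so w ≈ 2945.7/87 = 33.86.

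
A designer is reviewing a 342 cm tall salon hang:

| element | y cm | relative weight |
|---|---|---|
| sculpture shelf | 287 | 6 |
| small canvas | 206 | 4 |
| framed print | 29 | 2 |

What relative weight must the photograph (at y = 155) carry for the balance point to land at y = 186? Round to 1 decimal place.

w ≈ 12.0

Known weights sum to 6 + 4 + 2 = 12; their moment is 6·287 + 4·206 + 2·29 = 2604.
For the centroid to hit 186: (2604 + w·155) / (12 + w) = 186.
Rearranging, w·(155 − 186) = 186·12 − 2604 = -372, so w ≈ -372/-31 = 12.00.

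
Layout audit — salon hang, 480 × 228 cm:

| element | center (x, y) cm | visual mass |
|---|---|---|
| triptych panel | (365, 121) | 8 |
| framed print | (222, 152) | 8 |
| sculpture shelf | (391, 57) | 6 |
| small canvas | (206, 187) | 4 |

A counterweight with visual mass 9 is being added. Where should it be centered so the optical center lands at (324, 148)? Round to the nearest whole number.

(386, 212)

New total weight: (8 + 8 + 6 + 4) + 9 = 35.
Along x: (7866 + 9·x) / 35 = 324 (existing moment 8·365 + 8·222 + 6·391 + 4·206 = 7866) ⇒ x = (11340 − 7866) / 9 ≈ 386.00.
Along y: (3274 + 9·y) / 35 = 148 (existing moment 8·121 + 8·152 + 6·57 + 4·187 = 3274) ⇒ y = (5180 − 3274) / 9 ≈ 211.78.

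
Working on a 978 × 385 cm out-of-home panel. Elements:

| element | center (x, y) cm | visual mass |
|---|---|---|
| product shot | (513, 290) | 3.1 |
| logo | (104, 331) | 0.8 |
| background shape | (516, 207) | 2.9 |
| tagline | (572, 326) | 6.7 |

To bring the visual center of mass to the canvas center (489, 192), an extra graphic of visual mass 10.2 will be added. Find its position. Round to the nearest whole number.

After adding the extra graphic, total weight = 3.1 + 0.8 + 2.9 + 6.7 + 10.2 = 23.7.
Along x: (7002.3 + 10.2·x) / 23.7 = 489 (existing moment 3.1·513 + 0.8·104 + 2.9·516 + 6.7·572 = 7002.3) ⇒ x = (11589.3 − 7002.3) / 10.2 ≈ 449.71.
Along y: (3948.3 + 10.2·y) / 23.7 = 192 (existing moment 3.1·290 + 0.8·331 + 2.9·207 + 6.7·326 = 3948.3) ⇒ y = (4550.4 − 3948.3) / 10.2 ≈ 59.03.

(450, 59)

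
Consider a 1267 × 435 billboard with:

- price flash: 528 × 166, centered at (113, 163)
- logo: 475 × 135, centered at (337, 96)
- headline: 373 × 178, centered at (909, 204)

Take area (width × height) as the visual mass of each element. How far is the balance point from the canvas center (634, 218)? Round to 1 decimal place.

≈ 221.8

Areas: price flash 528·166 = 87648, logo 475·135 = 64125, headline 373·178 = 66394. Total weight = 218167.
x-moment: 87648·113 + 64125·337 + 66394·909 = 91866495; centroid 91866495/218167 ≈ 421.08.
y-moment: 87648·163 + 64125·96 + 66394·204 = 33987000; centroid 33987000/218167 ≈ 155.78.
From (634, 218): dx = -212.92, dy = -62.22, so the distance is √(dx²+dy²) ≈ 221.82.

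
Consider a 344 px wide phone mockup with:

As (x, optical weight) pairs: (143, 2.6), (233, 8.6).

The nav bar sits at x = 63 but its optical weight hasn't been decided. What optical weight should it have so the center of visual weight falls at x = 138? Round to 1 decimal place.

Fixed elements: Σw = 2.6 + 8.6 = 11.2, Σw·x = 2.6·143 + 8.6·233 = 2375.6.
For the centroid to hit 138: (2375.6 + w·63) / (11.2 + w) = 138.
Rearranging, w·(63 − 138) = 138·11.2 − 2375.6 = -830.0, so w ≈ -830.0/-75 = 11.07.

w ≈ 11.1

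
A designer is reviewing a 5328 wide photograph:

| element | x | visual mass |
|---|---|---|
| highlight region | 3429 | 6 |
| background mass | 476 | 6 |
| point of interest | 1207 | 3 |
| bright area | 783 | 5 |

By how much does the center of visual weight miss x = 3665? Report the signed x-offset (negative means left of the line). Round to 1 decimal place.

≈ -2116.7

Weights sum to 6 + 6 + 3 + 5 = 20.
Σw·x = 6·3429 + 6·476 + 3·1207 + 5·783 = 30966, so x̄ = 30966/20 ≈ 1548.30.
Difference: 1548.30 − 3665 ≈ -2116.70.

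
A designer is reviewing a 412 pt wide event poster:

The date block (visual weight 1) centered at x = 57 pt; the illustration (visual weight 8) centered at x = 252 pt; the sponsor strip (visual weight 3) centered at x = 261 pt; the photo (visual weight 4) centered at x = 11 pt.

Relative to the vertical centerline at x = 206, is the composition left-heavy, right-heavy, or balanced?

left-heavy

Total weight = 1 + 8 + 3 + 4 = 16.
x-moment: 1·57 + 8·252 + 3·261 + 4·11 = 2900; centroid 2900/16 ≈ 181.25.
181.2 vs midline 206 → left-heavy.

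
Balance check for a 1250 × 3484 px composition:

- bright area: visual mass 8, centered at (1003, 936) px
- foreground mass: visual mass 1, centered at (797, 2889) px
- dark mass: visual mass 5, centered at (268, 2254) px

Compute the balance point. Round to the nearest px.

Σw = 8 + 1 + 5 = 14.
Σw·x = 8·1003 + 1·797 + 5·268 = 10161, so x̄ = 10161/14 ≈ 725.79.
Σw·y = 8·936 + 1·2889 + 5·2254 = 21647, so ȳ = 21647/14 ≈ 1546.21.

(726, 1546)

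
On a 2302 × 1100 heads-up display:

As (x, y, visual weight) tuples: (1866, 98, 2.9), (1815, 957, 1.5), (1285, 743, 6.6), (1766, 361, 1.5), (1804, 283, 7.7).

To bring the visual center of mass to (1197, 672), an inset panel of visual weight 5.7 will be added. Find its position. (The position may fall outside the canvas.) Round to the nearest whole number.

After adding the inset panel, total weight = 2.9 + 1.5 + 6.6 + 1.5 + 7.7 + 5.7 = 25.9.
x: need Σw·x = 25.9·1197 = 31002.3. Existing = 2.9·1866 + 1.5·1815 + 6.6·1285 + 1.5·1766 + 7.7·1804 = 33154.7. Remainder -2152.4 / 5.7 ≈ -377.61.
y: need Σw·y = 25.9·672 = 17404.8. Existing = 2.9·98 + 1.5·957 + 6.6·743 + 1.5·361 + 7.7·283 = 9344.1. Remainder 8060.7 / 5.7 ≈ 1414.16.

(-378, 1414)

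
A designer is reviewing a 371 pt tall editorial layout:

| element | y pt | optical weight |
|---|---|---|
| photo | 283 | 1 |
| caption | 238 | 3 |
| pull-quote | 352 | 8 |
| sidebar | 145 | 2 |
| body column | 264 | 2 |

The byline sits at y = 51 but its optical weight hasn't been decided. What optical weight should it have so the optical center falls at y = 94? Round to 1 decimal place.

Fixed elements: Σw = 1 + 3 + 8 + 2 + 2 = 16, Σw·y = 1·283 + 3·238 + 8·352 + 2·145 + 2·264 = 4631.
Set Σw·y/Σw = 94: (4631 + 51w) = 94·(16 + w).
Rearranging, w·(51 − 94) = 94·16 − 4631 = -3127, so w ≈ -3127/-43 = 72.72.

w ≈ 72.7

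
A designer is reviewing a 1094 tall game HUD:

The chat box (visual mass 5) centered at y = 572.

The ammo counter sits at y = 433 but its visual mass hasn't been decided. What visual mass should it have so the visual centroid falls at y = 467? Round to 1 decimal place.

The single fixed element contributes weight 5, moment 5·572 = 2860.
For the centroid to hit 467: (2860 + w·433) / (5 + w) = 467.
Solving: w = (467·5 − 2860) / (433 − 467) = -525 / -34 ≈ 15.44.

w ≈ 15.4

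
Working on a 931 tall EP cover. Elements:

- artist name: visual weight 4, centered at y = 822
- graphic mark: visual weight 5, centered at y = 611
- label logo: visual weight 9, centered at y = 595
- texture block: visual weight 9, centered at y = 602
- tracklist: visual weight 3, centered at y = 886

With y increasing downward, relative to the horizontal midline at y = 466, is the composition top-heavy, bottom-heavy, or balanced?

bottom-heavy

Total weight = 4 + 5 + 9 + 9 + 3 = 30.
y-moment: 4·822 + 5·611 + 9·595 + 9·602 + 3·886 = 19774; centroid 19774/30 ≈ 659.13.
Since 659.1 is below (larger y than) 466, the composition reads bottom-heavy.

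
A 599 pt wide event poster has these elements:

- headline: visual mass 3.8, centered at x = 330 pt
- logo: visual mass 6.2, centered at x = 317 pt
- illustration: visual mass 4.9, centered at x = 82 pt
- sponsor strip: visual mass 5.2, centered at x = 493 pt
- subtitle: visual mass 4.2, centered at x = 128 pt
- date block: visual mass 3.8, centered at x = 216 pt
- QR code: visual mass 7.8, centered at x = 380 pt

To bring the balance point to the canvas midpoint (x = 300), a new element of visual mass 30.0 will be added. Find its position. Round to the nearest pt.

New total weight: (3.8 + 6.2 + 4.9 + 5.2 + 4.2 + 3.8 + 7.8) + 30.0 = 65.9.
x: target moment 65.9×300 = 19770.0; current 3.8·330 + 6.2·317 + 4.9·82 + 5.2·493 + 4.2·128 + 3.8·216 + 7.8·380 = 10507.2; the new element supplies 9262.8, so x = 9262.8/30.0 ≈ 308.76.

x ≈ 309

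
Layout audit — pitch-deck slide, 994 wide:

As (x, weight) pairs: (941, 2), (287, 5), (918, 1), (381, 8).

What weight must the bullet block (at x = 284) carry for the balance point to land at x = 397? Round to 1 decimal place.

Known weights sum to 2 + 5 + 1 + 8 = 16; their moment is 2·941 + 5·287 + 1·918 + 8·381 = 7283.
Set Σw·x/Σw = 397: (7283 + 284w) = 397·(16 + w).
Solving: w = (397·16 − 7283) / (284 − 397) = -931 / -113 ≈ 8.24.

w ≈ 8.2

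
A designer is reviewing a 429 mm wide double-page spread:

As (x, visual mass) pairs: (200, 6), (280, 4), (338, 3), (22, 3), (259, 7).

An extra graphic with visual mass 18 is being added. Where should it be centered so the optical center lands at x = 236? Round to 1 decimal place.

After adding the extra graphic, total weight = 6 + 4 + 3 + 3 + 7 + 18 = 41.
Along x: (5213 + 18·x) / 41 = 236 (existing moment 6·200 + 4·280 + 3·338 + 3·22 + 7·259 = 5213) ⇒ x = (9676 − 5213) / 18 ≈ 247.94.

x ≈ 247.9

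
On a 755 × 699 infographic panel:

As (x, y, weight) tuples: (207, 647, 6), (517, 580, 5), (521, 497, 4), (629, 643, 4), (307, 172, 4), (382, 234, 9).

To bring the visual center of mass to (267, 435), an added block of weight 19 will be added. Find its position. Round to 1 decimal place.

(27.6, 423.6)

With the added block, Σw becomes 6 + 5 + 4 + 4 + 4 + 9 + 19 = 51.
x: need Σw·x = 51·267 = 13617. Existing = 6·207 + 5·517 + 4·521 + 4·629 + 4·307 + 9·382 = 13093. Remainder 524 / 19 ≈ 27.58.
y: need Σw·y = 51·435 = 22185. Existing = 6·647 + 5·580 + 4·497 + 4·643 + 4·172 + 9·234 = 14136. Remainder 8049 / 19 ≈ 423.63.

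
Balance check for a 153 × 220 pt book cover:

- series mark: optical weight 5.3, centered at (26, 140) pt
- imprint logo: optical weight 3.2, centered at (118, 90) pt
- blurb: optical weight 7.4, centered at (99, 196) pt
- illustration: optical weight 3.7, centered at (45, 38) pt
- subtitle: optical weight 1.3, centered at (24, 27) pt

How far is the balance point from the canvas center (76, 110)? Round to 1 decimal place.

≈ 18.4 pt

Σw = 5.3 + 3.2 + 7.4 + 3.7 + 1.3 = 20.9.
x-moment: 5.3·26 + 3.2·118 + 7.4·99 + 3.7·45 + 1.3·24 = 1445.7; centroid 1445.7/20.9 ≈ 69.17.
y-moment: 5.3·140 + 3.2·90 + 7.4·196 + 3.7·38 + 1.3·27 = 2656.1; centroid 2656.1/20.9 ≈ 127.09.
Offset from (76, 110): Δx ≈ -6.83, Δy ≈ 17.09; distance = √(Δx² + Δy²) ≈ 18.40.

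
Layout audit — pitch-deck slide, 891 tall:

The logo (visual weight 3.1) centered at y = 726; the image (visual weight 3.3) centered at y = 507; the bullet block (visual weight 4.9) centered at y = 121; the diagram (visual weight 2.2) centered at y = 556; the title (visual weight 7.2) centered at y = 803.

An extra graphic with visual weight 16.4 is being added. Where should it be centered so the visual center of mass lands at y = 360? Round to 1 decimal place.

After adding the extra graphic, total weight = 3.1 + 3.3 + 4.9 + 2.2 + 7.2 + 16.4 = 37.1.
Along y: (11521.4 + 16.4·y) / 37.1 = 360 (existing moment 3.1·726 + 3.3·507 + 4.9·121 + 2.2·556 + 7.2·803 = 11521.4) ⇒ y = (13356.0 − 11521.4) / 16.4 ≈ 111.87.

y ≈ 111.9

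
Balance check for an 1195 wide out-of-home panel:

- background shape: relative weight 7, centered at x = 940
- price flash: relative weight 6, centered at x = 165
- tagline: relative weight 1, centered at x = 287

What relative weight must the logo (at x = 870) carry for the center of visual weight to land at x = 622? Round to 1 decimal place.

Fixed elements: Σw = 7 + 6 + 1 = 14, Σw·x = 7·940 + 6·165 + 1·287 = 7857.
Set Σw·x/Σw = 622: (7857 + 870w) = 622·(14 + w).
So w = (622·14 − 7857)/(870 − 622) = 851/248 ≈ 3.43.

w ≈ 3.4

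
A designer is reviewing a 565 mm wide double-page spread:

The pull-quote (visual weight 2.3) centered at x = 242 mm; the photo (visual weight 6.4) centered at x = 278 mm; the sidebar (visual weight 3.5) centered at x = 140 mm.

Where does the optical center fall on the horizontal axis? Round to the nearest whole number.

x ≈ 232

Σw = 2.3 + 6.4 + 3.5 = 12.2.
x-moment: 2.3·242 + 6.4·278 + 3.5·140 = 2825.8; centroid 2825.8/12.2 ≈ 231.62.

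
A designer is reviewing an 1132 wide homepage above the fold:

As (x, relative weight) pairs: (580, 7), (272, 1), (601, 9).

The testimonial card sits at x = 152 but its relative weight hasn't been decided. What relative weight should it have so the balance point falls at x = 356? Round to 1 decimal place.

Existing Σw = 17 (7 + 1 + 9); existing moment 7·580 + 1·272 + 9·601 = 9741.
Balance at x = 356 requires (9741 + w·152) / (17 + w) = 356.
So w = (356·17 − 9741)/(152 − 356) = -3689/-204 ≈ 18.08.

w ≈ 18.1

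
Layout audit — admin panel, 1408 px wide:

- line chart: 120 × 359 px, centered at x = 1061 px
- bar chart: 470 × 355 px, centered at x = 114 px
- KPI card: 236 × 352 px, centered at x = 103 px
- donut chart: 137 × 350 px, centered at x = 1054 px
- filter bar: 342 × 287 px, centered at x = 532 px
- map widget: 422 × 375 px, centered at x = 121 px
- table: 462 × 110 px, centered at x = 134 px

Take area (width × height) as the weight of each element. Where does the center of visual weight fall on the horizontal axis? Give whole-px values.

Areas: line chart 120·359 = 43080, bar chart 470·355 = 166850, KPI card 236·352 = 83072, donut chart 137·350 = 47950, filter bar 342·287 = 98154, map widget 422·375 = 158250, table 462·110 = 50820. Total weight = 648176.
Σw·x = 202000554; x̄ = 202000554/648176 ≈ 311.64.

x ≈ 312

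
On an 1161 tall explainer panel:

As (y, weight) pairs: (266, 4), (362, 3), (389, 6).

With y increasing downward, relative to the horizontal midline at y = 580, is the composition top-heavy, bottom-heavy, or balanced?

Weights sum to 4 + 3 + 6 = 13.
y: (4·266 + 3·362 + 6·389) / 13 = 4484 / 13 ≈ 344.92
344.9 lies above (smaller y than) the midline 580, so the layout is top-heavy.

top-heavy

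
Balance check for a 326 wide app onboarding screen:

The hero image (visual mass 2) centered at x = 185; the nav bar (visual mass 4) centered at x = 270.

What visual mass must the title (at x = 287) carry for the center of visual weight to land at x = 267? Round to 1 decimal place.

Existing Σw = 6 (2 + 4); existing moment 2·185 + 4·270 = 1450.
For the centroid to hit 267: (1450 + w·287) / (6 + w) = 267.
So w = (267·6 − 1450)/(287 − 267) = 152/20 ≈ 7.60.

w ≈ 7.6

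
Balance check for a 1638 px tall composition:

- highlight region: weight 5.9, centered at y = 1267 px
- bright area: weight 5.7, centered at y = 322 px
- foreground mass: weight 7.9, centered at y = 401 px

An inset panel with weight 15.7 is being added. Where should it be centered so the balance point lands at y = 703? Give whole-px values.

y ≈ 781

After adding the inset panel, total weight = 5.9 + 5.7 + 7.9 + 15.7 = 35.2.
y: need Σw·y = 35.2·703 = 24745.6. Existing = 5.9·1267 + 5.7·322 + 7.9·401 = 12478.6. Remainder 12267.0 / 15.7 ≈ 781.34.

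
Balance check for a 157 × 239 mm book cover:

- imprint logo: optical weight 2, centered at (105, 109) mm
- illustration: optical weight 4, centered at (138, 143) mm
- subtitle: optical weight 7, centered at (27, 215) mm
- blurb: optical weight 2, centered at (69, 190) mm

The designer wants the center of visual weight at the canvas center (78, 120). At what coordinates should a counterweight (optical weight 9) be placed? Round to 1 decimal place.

With the counterweight, Σw becomes 2 + 4 + 7 + 2 + 9 = 24.
Along x: (1089 + 9·x) / 24 = 78 (existing moment 2·105 + 4·138 + 7·27 + 2·69 = 1089) ⇒ x = (1872 − 1089) / 9 ≈ 87.00.
Along y: (2675 + 9·y) / 24 = 120 (existing moment 2·109 + 4·143 + 7·215 + 2·190 = 2675) ⇒ y = (2880 − 2675) / 9 ≈ 22.78.

(87.0, 22.8)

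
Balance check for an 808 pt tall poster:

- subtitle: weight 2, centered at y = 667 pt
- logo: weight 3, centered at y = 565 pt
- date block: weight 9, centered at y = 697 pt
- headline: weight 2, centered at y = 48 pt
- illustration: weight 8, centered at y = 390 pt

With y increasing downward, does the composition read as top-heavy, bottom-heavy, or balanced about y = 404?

Σw = 2 + 3 + 9 + 2 + 8 = 24.
y-moment: 2·667 + 3·565 + 9·697 + 2·48 + 8·390 = 12518; centroid 12518/24 ≈ 521.58.
Since 521.6 is below (larger y than) 404, the composition reads bottom-heavy.

bottom-heavy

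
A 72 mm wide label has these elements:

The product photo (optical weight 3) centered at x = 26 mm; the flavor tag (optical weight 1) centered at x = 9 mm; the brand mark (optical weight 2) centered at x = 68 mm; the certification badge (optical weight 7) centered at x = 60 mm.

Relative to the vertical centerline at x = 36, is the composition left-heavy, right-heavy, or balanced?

Weights sum to 3 + 1 + 2 + 7 = 13.
Σw·x = 3·26 + 1·9 + 2·68 + 7·60 = 643, so x̄ = 643/13 ≈ 49.46.
49.5 vs midline 36 → right-heavy.

right-heavy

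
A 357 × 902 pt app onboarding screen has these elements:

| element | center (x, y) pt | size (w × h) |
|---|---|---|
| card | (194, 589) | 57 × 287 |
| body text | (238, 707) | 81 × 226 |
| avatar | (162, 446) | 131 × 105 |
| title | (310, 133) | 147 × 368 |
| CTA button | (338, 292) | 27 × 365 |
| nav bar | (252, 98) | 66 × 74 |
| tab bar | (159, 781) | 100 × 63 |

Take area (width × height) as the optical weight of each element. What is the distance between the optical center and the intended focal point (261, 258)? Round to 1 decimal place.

≈ 99.6 pt

Areas → weights: card 57·287 = 16359, body text 81·226 = 18306, avatar 131·105 = 13755, title 147·368 = 54096, CTA button 27·365 = 9855, nav bar 66·74 = 4884, tab bar 100·63 = 6300; Σw = 123555.
x: moment 32092002 / weight 123555 ≈ 259.74
Σw·y = 44183883; ȳ = 44183883/123555 ≈ 357.60.
Relative to (261, 258): Δ = (-1.26, 99.60); |Δ| = √(-1.26² + 99.60²) ≈ 99.61.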